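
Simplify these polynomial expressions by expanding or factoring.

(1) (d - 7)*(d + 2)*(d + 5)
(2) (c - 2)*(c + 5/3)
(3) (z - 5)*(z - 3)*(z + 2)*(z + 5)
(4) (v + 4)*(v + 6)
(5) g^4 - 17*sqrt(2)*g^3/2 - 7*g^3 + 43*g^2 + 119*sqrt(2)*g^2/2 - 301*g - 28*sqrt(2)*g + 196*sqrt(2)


(1) = d^3 - 39*d - 70
(2) = c^2 - c/3 - 10/3
(3) = z^4 - z^3 - 31*z^2 + 25*z + 150
(4) = v^2 + 10*v + 24
(5) = (g - 7)*(g - 4*sqrt(2))*(g - 7*sqrt(2)/2)*(g - sqrt(2))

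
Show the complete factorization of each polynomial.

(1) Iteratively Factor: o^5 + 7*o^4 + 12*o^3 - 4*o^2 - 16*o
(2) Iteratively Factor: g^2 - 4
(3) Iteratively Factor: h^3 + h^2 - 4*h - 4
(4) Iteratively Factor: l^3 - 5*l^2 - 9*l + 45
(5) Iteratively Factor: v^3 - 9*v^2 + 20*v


(1) = (o)*(o^4 + 7*o^3 + 12*o^2 - 4*o - 16) = o*(o + 2)*(o^3 + 5*o^2 + 2*o - 8) = o*(o + 2)^2*(o^2 + 3*o - 4) = o*(o - 1)*(o + 2)^2*(o + 4)
(2) = (g - 2)*(g + 2)
(3) = (h + 1)*(h^2 - 4) = (h - 2)*(h + 1)*(h + 2)
(4) = (l - 5)*(l^2 - 9) = (l - 5)*(l + 3)*(l - 3)
(5) = (v - 5)*(v^2 - 4*v) = v*(v - 5)*(v - 4)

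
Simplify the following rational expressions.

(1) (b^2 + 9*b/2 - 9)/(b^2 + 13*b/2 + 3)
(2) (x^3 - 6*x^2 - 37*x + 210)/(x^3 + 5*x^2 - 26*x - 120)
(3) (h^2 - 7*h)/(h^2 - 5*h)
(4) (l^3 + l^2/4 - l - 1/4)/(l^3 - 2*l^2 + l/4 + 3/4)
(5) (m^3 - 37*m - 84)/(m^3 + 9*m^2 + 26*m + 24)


(1) = (2*b - 3)/(2*b + 1)
(2) = (x - 7)/(x + 4)
(3) = (h - 7)/(h - 5)
(4) = (4*l^2 + 5*l + 1)/(4*l^2 - 4*l - 3)
(5) = (m - 7)/(m + 2)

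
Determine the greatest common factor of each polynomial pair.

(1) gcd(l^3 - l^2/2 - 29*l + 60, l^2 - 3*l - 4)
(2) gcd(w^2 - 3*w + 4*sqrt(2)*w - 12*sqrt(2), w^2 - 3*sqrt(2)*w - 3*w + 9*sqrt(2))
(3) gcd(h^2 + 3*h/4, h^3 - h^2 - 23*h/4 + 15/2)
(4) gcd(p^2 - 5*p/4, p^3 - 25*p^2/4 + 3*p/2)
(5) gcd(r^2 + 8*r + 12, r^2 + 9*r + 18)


(1) = l - 4
(2) = gcd((w - 3)*(w + 4*sqrt(2)), (w - 3)*(w - 3*sqrt(2))) = w - 3
(3) = gcd(h*(h + 3/4), (h - 2)*(h - 3/2)*(h + 5/2)) = 1
(4) = p
(5) = gcd((r + 2)*(r + 6), (r + 3)*(r + 6)) = r + 6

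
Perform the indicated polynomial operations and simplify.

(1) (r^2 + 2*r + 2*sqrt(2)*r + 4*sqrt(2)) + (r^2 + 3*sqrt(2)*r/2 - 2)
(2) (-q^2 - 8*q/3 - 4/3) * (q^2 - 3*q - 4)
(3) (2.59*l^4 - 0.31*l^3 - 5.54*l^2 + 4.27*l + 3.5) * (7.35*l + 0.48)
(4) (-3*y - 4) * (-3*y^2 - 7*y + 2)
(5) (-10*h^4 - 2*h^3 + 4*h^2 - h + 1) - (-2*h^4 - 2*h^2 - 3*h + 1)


(1) = 2*r^2 + 2*r + 7*sqrt(2)*r/2 - 2 + 4*sqrt(2)
(2) = -q^4 + q^3/3 + 32*q^2/3 + 44*q/3 + 16/3
(3) = 19.0365*l^5 - 1.0353*l^4 - 40.8678*l^3 + 28.7253*l^2 + 27.7746*l + 1.68
(4) = 9*y^3 + 33*y^2 + 22*y - 8
(5) = -8*h^4 - 2*h^3 + 6*h^2 + 2*h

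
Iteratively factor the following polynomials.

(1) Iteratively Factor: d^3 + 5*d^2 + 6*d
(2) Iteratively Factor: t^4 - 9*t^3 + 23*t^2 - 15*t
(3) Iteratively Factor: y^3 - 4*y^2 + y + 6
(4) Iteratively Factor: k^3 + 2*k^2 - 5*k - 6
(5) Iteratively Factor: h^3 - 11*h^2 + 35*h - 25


(1) = (d)*(d^2 + 5*d + 6) = d*(d + 2)*(d + 3)
(2) = (t)*(t^3 - 9*t^2 + 23*t - 15) = t*(t - 3)*(t^2 - 6*t + 5) = t*(t - 3)*(t - 1)*(t - 5)
(3) = (y - 2)*(y^2 - 2*y - 3) = (y - 2)*(y + 1)*(y - 3)
(4) = (k + 3)*(k^2 - k - 2) = (k + 1)*(k + 3)*(k - 2)
(5) = (h - 5)*(h^2 - 6*h + 5) = (h - 5)*(h - 1)*(h - 5)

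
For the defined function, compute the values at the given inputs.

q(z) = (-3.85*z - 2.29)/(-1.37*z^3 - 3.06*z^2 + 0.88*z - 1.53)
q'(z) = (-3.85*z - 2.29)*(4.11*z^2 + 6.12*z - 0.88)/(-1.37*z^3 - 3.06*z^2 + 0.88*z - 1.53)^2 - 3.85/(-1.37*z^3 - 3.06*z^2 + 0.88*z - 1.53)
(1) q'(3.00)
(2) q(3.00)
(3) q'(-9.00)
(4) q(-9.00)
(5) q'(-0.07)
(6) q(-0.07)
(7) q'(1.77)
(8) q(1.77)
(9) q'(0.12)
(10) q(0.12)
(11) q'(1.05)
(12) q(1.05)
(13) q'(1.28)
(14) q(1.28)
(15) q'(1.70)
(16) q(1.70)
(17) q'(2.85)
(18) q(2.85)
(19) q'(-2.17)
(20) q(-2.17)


(1) = -0.13
(2) = 0.22
(3) = 0.01
(4) = 0.04
(5) = 3.41
(6) = 1.26
(7) = -0.48
(8) = 0.53
(9) = 2.73
(10) = 1.87
(11) = -1.37
(12) = 1.14
(13) = -0.97
(14) = 0.87
(15) = -0.53
(16) = 0.57
(17) = -0.15
(18) = 0.24
(19) = 3.13
(20) = -1.58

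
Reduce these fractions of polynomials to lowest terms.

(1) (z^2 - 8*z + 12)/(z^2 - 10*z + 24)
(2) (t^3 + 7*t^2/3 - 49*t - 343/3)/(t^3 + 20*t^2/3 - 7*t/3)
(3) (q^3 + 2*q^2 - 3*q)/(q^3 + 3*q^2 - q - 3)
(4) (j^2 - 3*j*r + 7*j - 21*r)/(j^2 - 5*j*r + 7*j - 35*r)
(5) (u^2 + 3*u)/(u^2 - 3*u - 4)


(1) = (z - 2)/(z - 4)
(2) = (3*t^2 - 14*t - 49)/(3*t^2 - t)
(3) = q/(q + 1)
(4) = (-j + 3*r)/(-j + 5*r)
(5) = (u^2 + 3*u)/(u^2 - 3*u - 4)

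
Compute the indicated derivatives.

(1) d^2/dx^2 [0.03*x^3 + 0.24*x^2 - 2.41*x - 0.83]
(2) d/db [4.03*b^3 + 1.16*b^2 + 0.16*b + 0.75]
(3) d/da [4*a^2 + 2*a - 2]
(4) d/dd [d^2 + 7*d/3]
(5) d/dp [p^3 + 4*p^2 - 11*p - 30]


(1) = 0.18*x + 0.48
(2) = 12.09*b^2 + 2.32*b + 0.16
(3) = 8*a + 2
(4) = 2*d + 7/3
(5) = 3*p^2 + 8*p - 11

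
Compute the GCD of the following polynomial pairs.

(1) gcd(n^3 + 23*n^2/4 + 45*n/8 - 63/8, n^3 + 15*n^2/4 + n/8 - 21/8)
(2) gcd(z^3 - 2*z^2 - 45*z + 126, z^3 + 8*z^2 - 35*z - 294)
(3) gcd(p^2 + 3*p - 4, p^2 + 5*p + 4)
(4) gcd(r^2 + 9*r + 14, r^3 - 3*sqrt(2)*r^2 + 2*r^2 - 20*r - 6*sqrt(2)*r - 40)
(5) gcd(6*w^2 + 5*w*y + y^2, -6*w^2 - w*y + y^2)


(1) = gcd((n - 3/4)*(n + 3)*(n + 7/2), (n - 3/4)*(n + 1)*(n + 7/2)) = n^2 + 11*n/4 - 21/8
(2) = z^2 + z - 42
(3) = gcd((p - 1)*(p + 4), (p + 1)*(p + 4)) = p + 4
(4) = gcd((r + 2)*(r + 7), (r + 2)*(r - 5*sqrt(2))*(r + 2*sqrt(2))) = r + 2
(5) = 2*w + y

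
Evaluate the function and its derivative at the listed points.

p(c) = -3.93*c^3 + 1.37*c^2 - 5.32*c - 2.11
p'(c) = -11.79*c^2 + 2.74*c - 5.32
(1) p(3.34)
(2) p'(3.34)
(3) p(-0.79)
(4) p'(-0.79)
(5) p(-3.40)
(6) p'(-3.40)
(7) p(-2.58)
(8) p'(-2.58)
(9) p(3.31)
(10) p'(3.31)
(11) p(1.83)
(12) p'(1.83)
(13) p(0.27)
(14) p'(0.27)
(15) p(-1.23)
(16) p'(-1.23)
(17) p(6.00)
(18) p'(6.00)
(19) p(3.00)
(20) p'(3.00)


(1) = -151.03
(2) = -127.69
(3) = 4.89
(4) = -14.84
(5) = 186.28
(6) = -150.93
(7) = 88.23
(8) = -90.87
(9) = -147.23
(10) = -125.42
(11) = -31.34
(12) = -39.79
(13) = -3.52
(14) = -5.44
(15) = 13.82
(16) = -26.53
(17) = -833.59
(18) = -413.32
(19) = -111.85
(20) = -103.21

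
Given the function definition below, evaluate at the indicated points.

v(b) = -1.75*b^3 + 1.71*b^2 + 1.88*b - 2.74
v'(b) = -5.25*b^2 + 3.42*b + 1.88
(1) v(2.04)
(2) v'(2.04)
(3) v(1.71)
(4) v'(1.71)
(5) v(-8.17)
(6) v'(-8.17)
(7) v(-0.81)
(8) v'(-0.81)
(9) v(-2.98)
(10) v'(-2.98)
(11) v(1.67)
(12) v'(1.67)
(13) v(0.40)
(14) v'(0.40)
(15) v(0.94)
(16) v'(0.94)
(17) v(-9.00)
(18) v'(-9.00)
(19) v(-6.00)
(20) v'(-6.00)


(1) = -6.65
(2) = -12.99
(3) = -3.28
(4) = -7.62
(5) = 1050.38
(6) = -376.49
(7) = -2.21
(8) = -4.33
(9) = 53.15
(10) = -54.93
(11) = -2.98
(12) = -7.05
(13) = -1.83
(14) = 2.41
(15) = -0.92
(16) = 0.46
(17) = 1394.60
(18) = -454.15
(19) = 425.54
(20) = -207.64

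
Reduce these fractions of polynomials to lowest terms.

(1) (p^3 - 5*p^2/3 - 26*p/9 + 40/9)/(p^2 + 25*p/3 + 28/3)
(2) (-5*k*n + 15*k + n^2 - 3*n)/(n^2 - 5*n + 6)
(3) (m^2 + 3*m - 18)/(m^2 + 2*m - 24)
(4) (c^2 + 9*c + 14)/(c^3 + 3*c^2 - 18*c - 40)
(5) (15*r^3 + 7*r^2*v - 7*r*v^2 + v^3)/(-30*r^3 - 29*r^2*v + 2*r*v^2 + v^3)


(1) = (9*p^3 - 15*p^2 - 26*p + 40)/(9*p^2 + 75*p + 84)
(2) = (-5*k + n)/(n - 2)
(3) = (m - 3)/(m - 4)
(4) = (c + 7)/(c^2 + c - 20)
(5) = (-3*r + v)/(6*r + v)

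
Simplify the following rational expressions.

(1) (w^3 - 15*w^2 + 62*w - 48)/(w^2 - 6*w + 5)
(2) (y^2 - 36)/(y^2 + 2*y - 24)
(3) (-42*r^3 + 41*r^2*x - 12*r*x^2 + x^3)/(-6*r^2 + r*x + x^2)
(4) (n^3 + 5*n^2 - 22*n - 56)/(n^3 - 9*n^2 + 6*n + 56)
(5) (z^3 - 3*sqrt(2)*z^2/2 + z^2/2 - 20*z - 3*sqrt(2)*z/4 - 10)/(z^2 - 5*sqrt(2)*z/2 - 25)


(1) = (w^2 - 14*w + 48)/(w - 5)
(2) = (y - 6)/(y - 4)
(3) = (21*r^2 - 10*r*x + x^2)/(3*r + x)
(4) = (n + 7)/(n - 7)
(5) = (8*z^2 + z*(4 - 32*sqrt(2)) - 16*sqrt(2))/(8*z - 40*sqrt(2))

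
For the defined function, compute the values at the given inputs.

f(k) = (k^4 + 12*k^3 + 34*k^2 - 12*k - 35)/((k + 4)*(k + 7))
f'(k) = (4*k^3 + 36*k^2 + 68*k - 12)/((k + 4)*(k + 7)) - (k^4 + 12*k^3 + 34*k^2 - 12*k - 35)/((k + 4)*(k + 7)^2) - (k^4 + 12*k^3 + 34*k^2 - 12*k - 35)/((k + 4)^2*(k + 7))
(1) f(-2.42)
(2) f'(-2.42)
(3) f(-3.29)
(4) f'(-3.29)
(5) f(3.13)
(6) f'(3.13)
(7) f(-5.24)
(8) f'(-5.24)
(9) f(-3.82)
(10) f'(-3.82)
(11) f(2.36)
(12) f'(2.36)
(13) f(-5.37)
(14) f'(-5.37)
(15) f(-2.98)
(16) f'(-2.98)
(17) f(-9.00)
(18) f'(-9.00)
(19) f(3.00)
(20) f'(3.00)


(1) = 7.93
(2) = -9.85
(3) = 23.66
(4) = -35.34
(5) = 10.03
(6) = 6.96
(7) = 5.12
(8) = -19.24
(9) = 89.11
(10) = -469.60
(11) = 5.29
(12) = 5.35
(13) = 7.52
(14) = -17.73
(15) = 15.61
(16) = -19.38
(17) = 64.00
(18) = -17.60
(19) = 9.14
(20) = 6.69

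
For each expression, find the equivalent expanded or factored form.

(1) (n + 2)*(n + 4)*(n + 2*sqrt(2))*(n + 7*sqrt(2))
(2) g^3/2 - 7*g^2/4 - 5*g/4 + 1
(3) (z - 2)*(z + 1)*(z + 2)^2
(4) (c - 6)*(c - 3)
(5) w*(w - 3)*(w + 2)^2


(1) = n^4 + 6*n^3 + 9*sqrt(2)*n^3 + 36*n^2 + 54*sqrt(2)*n^2 + 72*sqrt(2)*n + 168*n + 224
(2) = (g/2 + 1/2)*(g - 4)*(g - 1/2)
(3) = z^4 + 3*z^3 - 2*z^2 - 12*z - 8
(4) = c^2 - 9*c + 18
(5) = w^4 + w^3 - 8*w^2 - 12*w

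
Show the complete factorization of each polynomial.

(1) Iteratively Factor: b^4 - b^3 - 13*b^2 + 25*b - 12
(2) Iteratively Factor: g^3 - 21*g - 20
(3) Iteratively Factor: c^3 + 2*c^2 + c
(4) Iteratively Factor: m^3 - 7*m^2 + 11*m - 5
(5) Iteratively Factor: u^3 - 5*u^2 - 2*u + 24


(1) = (b - 3)*(b^3 + 2*b^2 - 7*b + 4) = (b - 3)*(b + 4)*(b^2 - 2*b + 1) = (b - 3)*(b - 1)*(b + 4)*(b - 1)
(2) = (g - 5)*(g^2 + 5*g + 4) = (g - 5)*(g + 4)*(g + 1)
(3) = (c + 1)*(c^2 + c) = (c + 1)^2*(c)
(4) = (m - 5)*(m^2 - 2*m + 1) = (m - 5)*(m - 1)*(m - 1)
(5) = (u + 2)*(u^2 - 7*u + 12) = (u - 4)*(u + 2)*(u - 3)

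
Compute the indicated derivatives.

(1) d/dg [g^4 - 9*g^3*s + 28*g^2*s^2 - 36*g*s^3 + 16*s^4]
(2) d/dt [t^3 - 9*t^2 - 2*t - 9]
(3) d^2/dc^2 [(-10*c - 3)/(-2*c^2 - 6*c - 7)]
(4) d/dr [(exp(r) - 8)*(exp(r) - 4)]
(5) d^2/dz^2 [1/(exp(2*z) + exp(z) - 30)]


(1) = 4*g^3 - 27*g^2*s + 56*g*s^2 - 36*s^3
(2) = 3*t^2 - 18*t - 2
(3) = 4*(2*(2*c + 3)^2*(10*c + 3) - 3*(10*c + 11)*(2*c^2 + 6*c + 7))/(2*c^2 + 6*c + 7)^3
(4) = 2*(exp(r) - 6)*exp(r)
(5) = (2*(2*exp(z) + 1)^2*exp(z) - (4*exp(z) + 1)*(exp(2*z) + exp(z) - 30))*exp(z)/(exp(2*z) + exp(z) - 30)^3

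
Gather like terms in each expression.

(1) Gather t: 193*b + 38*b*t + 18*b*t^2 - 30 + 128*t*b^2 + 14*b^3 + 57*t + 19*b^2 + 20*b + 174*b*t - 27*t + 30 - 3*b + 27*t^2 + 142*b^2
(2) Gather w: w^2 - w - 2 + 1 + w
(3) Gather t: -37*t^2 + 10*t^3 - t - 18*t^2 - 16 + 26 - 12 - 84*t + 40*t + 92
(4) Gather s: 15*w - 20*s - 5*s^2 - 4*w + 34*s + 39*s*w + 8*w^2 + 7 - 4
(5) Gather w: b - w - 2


(1) = 14*b^3 + 161*b^2 + 210*b + t^2*(18*b + 27) + t*(128*b^2 + 212*b + 30)
(2) = w^2 - 1
(3) = 10*t^3 - 55*t^2 - 45*t + 90
(4) = -5*s^2 + s*(39*w + 14) + 8*w^2 + 11*w + 3
(5) = b - w - 2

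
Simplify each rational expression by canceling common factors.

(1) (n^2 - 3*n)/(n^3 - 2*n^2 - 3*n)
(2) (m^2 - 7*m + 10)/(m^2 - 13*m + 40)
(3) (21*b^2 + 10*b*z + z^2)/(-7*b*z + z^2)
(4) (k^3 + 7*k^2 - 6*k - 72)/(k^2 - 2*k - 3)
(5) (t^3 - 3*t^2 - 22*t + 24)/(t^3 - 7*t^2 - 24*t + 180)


(1) = 1/(n + 1)
(2) = (m - 2)/(m - 8)
(3) = (21*b^2 + 10*b*z + z^2)/(-7*b*z + z^2)
(4) = (k^2 + 10*k + 24)/(k + 1)
(5) = (t^2 + 3*t - 4)/(t^2 - t - 30)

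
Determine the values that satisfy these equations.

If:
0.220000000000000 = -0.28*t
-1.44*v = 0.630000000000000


Then:
t = -0.79
v = -0.44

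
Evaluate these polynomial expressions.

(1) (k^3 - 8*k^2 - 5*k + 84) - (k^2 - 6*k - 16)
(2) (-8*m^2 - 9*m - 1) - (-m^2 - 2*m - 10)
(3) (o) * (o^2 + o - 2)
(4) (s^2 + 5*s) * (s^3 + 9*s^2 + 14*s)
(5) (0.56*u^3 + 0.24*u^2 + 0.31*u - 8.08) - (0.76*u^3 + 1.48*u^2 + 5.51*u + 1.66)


(1) = k^3 - 9*k^2 + k + 100
(2) = -7*m^2 - 7*m + 9
(3) = o^3 + o^2 - 2*o
(4) = s^5 + 14*s^4 + 59*s^3 + 70*s^2
(5) = -0.2*u^3 - 1.24*u^2 - 5.2*u - 9.74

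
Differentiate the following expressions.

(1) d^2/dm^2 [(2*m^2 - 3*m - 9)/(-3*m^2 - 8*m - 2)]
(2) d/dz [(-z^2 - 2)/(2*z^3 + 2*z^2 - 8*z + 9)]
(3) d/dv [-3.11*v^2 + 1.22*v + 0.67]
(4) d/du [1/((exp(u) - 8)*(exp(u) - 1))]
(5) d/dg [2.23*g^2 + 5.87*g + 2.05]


(1) = 2*(75*m^3 + 279*m^2 + 594*m + 466)/(27*m^6 + 216*m^5 + 630*m^4 + 800*m^3 + 420*m^2 + 96*m + 8)
(2) = 2*(z^4 + 10*z^2 - 5*z - 8)/(4*z^6 + 8*z^5 - 28*z^4 + 4*z^3 + 100*z^2 - 144*z + 81)
(3) = 1.22 - 6.22*v
(4) = (9 - 2*exp(u))*exp(u)/(exp(4*u) - 18*exp(3*u) + 97*exp(2*u) - 144*exp(u) + 64)
(5) = 4.46*g + 5.87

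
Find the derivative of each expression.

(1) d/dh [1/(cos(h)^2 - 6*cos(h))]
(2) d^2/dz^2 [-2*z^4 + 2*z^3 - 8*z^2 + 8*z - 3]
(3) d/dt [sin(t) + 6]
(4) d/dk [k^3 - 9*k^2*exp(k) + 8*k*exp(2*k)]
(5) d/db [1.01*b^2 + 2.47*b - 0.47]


(1) = 2*(cos(h) - 3)*sin(h)/((cos(h) - 6)^2*cos(h)^2)
(2) = -24*z^2 + 12*z - 16
(3) = cos(t)
(4) = -9*k^2*exp(k) + 3*k^2 + 16*k*exp(2*k) - 18*k*exp(k) + 8*exp(2*k)
(5) = 2.02*b + 2.47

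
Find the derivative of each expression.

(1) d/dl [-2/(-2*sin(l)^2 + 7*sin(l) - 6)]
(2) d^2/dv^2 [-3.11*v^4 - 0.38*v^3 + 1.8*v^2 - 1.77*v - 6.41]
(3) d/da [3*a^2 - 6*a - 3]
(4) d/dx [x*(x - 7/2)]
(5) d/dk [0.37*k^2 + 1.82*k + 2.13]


(1) = 2*(7 - 4*sin(l))*cos(l)/(2*sin(l)^2 - 7*sin(l) + 6)^2
(2) = -37.32*v^2 - 2.28*v + 3.6
(3) = 6*a - 6
(4) = 2*x - 7/2
(5) = 0.74*k + 1.82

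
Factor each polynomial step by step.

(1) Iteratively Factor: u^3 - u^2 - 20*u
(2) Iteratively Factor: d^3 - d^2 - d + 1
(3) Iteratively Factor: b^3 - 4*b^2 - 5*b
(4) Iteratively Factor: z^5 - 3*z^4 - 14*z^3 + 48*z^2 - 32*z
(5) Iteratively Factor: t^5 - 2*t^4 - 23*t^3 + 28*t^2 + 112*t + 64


(1) = (u - 5)*(u^2 + 4*u) = u*(u - 5)*(u + 4)
(2) = (d - 1)*(d^2 - 1) = (d - 1)^2*(d + 1)
(3) = (b - 5)*(b^2 + b) = b*(b - 5)*(b + 1)
(4) = (z - 1)*(z^4 - 2*z^3 - 16*z^2 + 32*z) = (z - 1)*(z + 4)*(z^3 - 6*z^2 + 8*z) = (z - 2)*(z - 1)*(z + 4)*(z^2 - 4*z) = (z - 4)*(z - 2)*(z - 1)*(z + 4)*(z)
(5) = (t - 4)*(t^4 + 2*t^3 - 15*t^2 - 32*t - 16) = (t - 4)*(t + 4)*(t^3 - 2*t^2 - 7*t - 4) = (t - 4)*(t + 1)*(t + 4)*(t^2 - 3*t - 4) = (t - 4)^2*(t + 1)*(t + 4)*(t + 1)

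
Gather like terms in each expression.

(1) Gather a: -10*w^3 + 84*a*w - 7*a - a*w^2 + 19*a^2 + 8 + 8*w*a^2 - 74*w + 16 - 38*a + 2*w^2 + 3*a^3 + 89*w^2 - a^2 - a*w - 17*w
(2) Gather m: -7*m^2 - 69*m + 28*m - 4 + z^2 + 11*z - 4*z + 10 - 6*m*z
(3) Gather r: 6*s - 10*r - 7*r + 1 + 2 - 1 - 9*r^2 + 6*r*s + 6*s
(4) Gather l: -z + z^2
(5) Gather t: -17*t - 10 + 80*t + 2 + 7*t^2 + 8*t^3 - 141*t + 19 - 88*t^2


(1) = 3*a^3 + a^2*(8*w + 18) + a*(-w^2 + 83*w - 45) - 10*w^3 + 91*w^2 - 91*w + 24
(2) = -7*m^2 + m*(-6*z - 41) + z^2 + 7*z + 6
(3) = -9*r^2 + r*(6*s - 17) + 12*s + 2
(4) = z^2 - z
(5) = 8*t^3 - 81*t^2 - 78*t + 11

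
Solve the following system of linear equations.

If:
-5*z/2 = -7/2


Then:
z = 7/5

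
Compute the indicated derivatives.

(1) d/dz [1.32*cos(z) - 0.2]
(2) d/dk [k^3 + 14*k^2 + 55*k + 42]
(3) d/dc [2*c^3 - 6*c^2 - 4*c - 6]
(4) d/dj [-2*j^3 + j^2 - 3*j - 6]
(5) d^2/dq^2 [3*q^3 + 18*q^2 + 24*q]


(1) = -1.32*sin(z)
(2) = 3*k^2 + 28*k + 55
(3) = 6*c^2 - 12*c - 4
(4) = -6*j^2 + 2*j - 3
(5) = 18*q + 36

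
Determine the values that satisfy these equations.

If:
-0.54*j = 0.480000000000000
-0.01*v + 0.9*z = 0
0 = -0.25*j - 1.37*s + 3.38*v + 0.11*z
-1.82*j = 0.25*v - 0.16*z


Then:
j = -0.89
s = 16.25
v = 6.52
z = 0.07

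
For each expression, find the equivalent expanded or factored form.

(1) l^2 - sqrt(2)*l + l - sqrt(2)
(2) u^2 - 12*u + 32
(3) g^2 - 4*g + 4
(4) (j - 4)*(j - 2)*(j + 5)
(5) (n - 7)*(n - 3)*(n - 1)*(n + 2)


(1) = (l + 1)*(l - sqrt(2))
(2) = (u - 8)*(u - 4)
(3) = (g - 2)^2
(4) = j^3 - j^2 - 22*j + 40
(5) = n^4 - 9*n^3 + 9*n^2 + 41*n - 42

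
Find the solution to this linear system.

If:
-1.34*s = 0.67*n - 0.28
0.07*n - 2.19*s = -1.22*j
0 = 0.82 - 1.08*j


Then:
j = 0.76
n = -0.40
s = 0.41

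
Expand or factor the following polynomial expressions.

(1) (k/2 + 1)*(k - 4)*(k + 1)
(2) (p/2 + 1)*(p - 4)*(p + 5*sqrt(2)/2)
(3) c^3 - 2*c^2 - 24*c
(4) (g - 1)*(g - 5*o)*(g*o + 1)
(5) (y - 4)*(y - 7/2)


(1) = k^3/2 - k^2/2 - 5*k - 4
(2) = p^3/2 - p^2 + 5*sqrt(2)*p^2/4 - 4*p - 5*sqrt(2)*p/2 - 10*sqrt(2)
(3) = c*(c - 6)*(c + 4)
(4) = g^3*o - 5*g^2*o^2 - g^2*o + g^2 + 5*g*o^2 - 5*g*o - g + 5*o
(5) = y^2 - 15*y/2 + 14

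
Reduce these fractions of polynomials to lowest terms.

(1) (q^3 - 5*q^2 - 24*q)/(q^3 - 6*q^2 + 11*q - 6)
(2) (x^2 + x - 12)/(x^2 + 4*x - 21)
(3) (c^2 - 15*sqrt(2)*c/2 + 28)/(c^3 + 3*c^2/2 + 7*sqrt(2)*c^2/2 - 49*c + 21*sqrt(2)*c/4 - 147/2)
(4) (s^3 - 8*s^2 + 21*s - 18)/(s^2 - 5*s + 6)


(1) = (q^3 - 5*q^2 - 24*q)/(q^3 - 6*q^2 + 11*q - 6)
(2) = (x + 4)/(x + 7)
(3) = (8*c - 32*sqrt(2))/(8*c^2 + c*(12 + 56*sqrt(2)) + 84*sqrt(2))
(4) = s - 3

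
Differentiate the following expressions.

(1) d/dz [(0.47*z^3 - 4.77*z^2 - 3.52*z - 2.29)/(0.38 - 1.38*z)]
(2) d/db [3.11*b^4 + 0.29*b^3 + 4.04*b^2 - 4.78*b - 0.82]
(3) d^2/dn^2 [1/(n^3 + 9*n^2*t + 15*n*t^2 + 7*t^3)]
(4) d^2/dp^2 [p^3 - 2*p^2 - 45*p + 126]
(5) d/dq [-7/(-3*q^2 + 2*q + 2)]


(1) = (-1.2972*z^3 + 7.1184*z^2 - 3.6252*z - 4.4978)/(1.9044*z^2 - 1.0488*z + 0.1444)
(2) = 12.44*b^3 + 0.87*b^2 + 8.08*b - 4.78
(3) = 6*(-(n + 3*t)*(n^3 + 9*n^2*t + 15*n*t^2 + 7*t^3) + 3*(n^2 + 6*n*t + 5*t^2)^2)/(n^3 + 9*n^2*t + 15*n*t^2 + 7*t^3)^3
(4) = 6*p - 4
(5) = 14*(1 - 3*q)/(-3*q^2 + 2*q + 2)^2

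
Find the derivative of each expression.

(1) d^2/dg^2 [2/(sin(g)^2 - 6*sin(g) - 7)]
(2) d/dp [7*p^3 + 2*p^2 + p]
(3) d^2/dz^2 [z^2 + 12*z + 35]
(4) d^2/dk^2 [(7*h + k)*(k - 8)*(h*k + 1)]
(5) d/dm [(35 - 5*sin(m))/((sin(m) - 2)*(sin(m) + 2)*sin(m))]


(1) = 4*(-2*sin(g)^3 + 11*sin(g)^2 - 40*sin(g) + 43)/((sin(g) - 7)^3*(sin(g) + 1)^2)
(2) = 21*p^2 + 4*p + 1
(3) = 2
(4) = 14*h^2 + 6*h*k - 16*h + 2
(5) = 5*(2*sin(m) - 21 + 28/sin(m)^2)*cos(m)/((sin(m) - 2)^2*(sin(m) + 2)^2)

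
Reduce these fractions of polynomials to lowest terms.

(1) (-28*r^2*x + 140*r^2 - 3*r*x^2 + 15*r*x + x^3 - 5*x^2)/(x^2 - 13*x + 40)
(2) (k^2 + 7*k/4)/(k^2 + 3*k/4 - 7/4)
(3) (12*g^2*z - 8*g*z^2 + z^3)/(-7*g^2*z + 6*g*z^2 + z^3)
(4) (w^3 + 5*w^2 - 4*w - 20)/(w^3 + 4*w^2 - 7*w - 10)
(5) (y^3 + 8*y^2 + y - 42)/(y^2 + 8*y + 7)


(1) = (-28*r^2 - 3*r*x + x^2)/(x - 8)
(2) = k/(k - 1)
(3) = (12*g^2 - 8*g*z + z^2)/(-7*g^2 + 6*g*z + z^2)
(4) = (w + 2)/(w + 1)
(5) = (y^2 + y - 6)/(y + 1)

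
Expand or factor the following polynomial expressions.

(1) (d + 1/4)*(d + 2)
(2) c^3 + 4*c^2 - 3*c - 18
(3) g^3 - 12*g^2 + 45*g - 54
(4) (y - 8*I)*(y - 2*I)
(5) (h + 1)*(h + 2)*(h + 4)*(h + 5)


(1) = d^2 + 9*d/4 + 1/2
(2) = (c - 2)*(c + 3)^2
(3) = (g - 6)*(g - 3)^2
(4) = y^2 - 10*I*y - 16
(5) = h^4 + 12*h^3 + 49*h^2 + 78*h + 40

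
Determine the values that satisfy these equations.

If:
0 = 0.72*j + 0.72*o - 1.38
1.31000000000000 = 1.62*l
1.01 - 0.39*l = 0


Then:
No Solution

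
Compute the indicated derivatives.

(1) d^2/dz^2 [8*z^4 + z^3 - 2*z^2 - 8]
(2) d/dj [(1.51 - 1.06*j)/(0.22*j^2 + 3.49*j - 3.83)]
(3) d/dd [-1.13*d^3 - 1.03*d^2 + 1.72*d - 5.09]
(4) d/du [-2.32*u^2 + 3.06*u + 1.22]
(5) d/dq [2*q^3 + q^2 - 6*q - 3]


(1) = 96*z^2 + 6*z - 4
(2) = (0.2332*j^2 - 0.6644*j - 1.2101)/(0.0484*j^4 + 1.5356*j^3 + 10.4949*j^2 - 26.7334*j + 14.6689)
(3) = -3.39*d^2 - 2.06*d + 1.72
(4) = 3.06 - 4.64*u
(5) = 6*q^2 + 2*q - 6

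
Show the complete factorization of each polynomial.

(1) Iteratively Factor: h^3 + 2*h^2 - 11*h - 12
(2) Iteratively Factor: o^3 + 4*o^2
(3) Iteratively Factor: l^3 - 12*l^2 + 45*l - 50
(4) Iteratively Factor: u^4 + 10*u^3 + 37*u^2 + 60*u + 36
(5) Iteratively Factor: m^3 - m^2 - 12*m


(1) = (h - 3)*(h^2 + 5*h + 4) = (h - 3)*(h + 1)*(h + 4)
(2) = (o)*(o^2 + 4*o) = o*(o + 4)*(o)
(3) = (l - 2)*(l^2 - 10*l + 25) = (l - 5)*(l - 2)*(l - 5)
(4) = (u + 2)*(u^3 + 8*u^2 + 21*u + 18) = (u + 2)*(u + 3)*(u^2 + 5*u + 6) = (u + 2)*(u + 3)^2*(u + 2)
(5) = (m)*(m^2 - m - 12) = m*(m - 4)*(m + 3)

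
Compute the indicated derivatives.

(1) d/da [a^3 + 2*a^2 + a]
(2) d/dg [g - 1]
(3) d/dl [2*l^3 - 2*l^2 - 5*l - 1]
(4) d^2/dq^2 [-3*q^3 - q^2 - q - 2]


(1) = 3*a^2 + 4*a + 1
(2) = 1
(3) = 6*l^2 - 4*l - 5
(4) = -18*q - 2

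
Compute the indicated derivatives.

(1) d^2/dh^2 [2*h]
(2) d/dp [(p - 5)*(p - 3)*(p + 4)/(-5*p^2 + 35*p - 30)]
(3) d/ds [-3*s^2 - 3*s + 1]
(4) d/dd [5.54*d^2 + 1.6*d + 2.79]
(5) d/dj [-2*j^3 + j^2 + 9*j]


(1) = 0
(2) = (-p^4 + 14*p^3 - 63*p^2 + 168*p - 318)/(5*(p^4 - 14*p^3 + 61*p^2 - 84*p + 36))
(3) = -6*s - 3
(4) = 11.08*d + 1.6
(5) = -6*j^2 + 2*j + 9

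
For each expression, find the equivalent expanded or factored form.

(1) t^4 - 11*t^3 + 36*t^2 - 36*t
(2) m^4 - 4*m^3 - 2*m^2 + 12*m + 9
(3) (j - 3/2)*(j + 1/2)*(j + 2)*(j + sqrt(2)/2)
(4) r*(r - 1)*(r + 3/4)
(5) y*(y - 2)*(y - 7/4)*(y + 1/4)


(1) = t*(t - 6)*(t - 3)*(t - 2)
(2) = (m - 3)^2*(m + 1)^2
(3) = j^4 + sqrt(2)*j^3/2 + j^3 - 11*j^2/4 + sqrt(2)*j^2/2 - 11*sqrt(2)*j/8 - 3*j/2 - 3*sqrt(2)/4
(4) = r^3 - r^2/4 - 3*r/4
(5) = y^4 - 7*y^3/2 + 41*y^2/16 + 7*y/8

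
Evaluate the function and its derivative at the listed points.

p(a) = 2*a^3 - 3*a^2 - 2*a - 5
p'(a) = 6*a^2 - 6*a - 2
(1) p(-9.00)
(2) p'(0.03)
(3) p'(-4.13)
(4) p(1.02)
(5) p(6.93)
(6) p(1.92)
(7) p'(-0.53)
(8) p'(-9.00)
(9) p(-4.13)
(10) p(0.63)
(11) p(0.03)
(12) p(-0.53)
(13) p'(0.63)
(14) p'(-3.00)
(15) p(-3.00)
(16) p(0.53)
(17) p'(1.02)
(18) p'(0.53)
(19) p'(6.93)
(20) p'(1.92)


(1) = -1688.00
(2) = -2.17
(3) = 125.12
(4) = -8.04
(5) = 502.69
(6) = -5.74
(7) = 2.87
(8) = 538.00
(9) = -188.80
(10) = -6.95
(11) = -5.06
(12) = -5.08
(13) = -3.40
(14) = 70.00
(15) = -80.00
(16) = -6.60
(17) = -1.88
(18) = -3.49
(19) = 244.57
(20) = 8.60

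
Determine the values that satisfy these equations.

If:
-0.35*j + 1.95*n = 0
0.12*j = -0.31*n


Then:
j = 0.00
n = 0.00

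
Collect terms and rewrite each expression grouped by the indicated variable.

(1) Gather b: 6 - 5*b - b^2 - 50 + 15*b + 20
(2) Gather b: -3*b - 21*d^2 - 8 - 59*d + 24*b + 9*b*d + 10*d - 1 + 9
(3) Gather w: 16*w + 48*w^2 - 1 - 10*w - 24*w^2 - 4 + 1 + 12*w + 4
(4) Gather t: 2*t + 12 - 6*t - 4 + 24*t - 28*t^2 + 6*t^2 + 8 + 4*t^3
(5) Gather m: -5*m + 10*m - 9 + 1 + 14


(1) = -b^2 + 10*b - 24
(2) = b*(9*d + 21) - 21*d^2 - 49*d
(3) = 24*w^2 + 18*w
(4) = 4*t^3 - 22*t^2 + 20*t + 16
(5) = 5*m + 6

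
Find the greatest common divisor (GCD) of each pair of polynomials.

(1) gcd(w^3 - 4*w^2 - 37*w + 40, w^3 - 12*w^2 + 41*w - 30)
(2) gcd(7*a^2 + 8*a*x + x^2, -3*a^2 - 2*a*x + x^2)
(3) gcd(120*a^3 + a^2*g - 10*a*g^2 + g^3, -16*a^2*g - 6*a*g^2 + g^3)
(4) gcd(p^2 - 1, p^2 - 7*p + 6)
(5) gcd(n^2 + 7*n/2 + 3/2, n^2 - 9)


(1) = gcd((w - 8)*(w - 1)*(w + 5), (w - 6)*(w - 5)*(w - 1)) = w - 1
(2) = a + x
(3) = 8*a - g
(4) = gcd((p - 1)*(p + 1), (p - 6)*(p - 1)) = p - 1
(5) = n + 3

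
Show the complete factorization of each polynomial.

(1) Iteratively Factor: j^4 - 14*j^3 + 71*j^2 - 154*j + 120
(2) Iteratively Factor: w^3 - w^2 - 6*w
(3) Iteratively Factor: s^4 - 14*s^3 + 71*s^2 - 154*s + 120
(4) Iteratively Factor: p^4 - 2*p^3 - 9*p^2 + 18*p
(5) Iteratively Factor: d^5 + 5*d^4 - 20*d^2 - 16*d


(1) = (j - 5)*(j^3 - 9*j^2 + 26*j - 24) = (j - 5)*(j - 4)*(j^2 - 5*j + 6) = (j - 5)*(j - 4)*(j - 3)*(j - 2)
(2) = (w + 2)*(w^2 - 3*w) = (w - 3)*(w + 2)*(w)
(3) = (s - 2)*(s^3 - 12*s^2 + 47*s - 60) = (s - 5)*(s - 2)*(s^2 - 7*s + 12) = (s - 5)*(s - 4)*(s - 2)*(s - 3)
(4) = (p)*(p^3 - 2*p^2 - 9*p + 18) = p*(p - 2)*(p^2 - 9) = p*(p - 3)*(p - 2)*(p + 3)
(5) = (d)*(d^4 + 5*d^3 - 20*d - 16) = d*(d - 2)*(d^3 + 7*d^2 + 14*d + 8) = d*(d - 2)*(d + 2)*(d^2 + 5*d + 4) = d*(d - 2)*(d + 2)*(d + 4)*(d + 1)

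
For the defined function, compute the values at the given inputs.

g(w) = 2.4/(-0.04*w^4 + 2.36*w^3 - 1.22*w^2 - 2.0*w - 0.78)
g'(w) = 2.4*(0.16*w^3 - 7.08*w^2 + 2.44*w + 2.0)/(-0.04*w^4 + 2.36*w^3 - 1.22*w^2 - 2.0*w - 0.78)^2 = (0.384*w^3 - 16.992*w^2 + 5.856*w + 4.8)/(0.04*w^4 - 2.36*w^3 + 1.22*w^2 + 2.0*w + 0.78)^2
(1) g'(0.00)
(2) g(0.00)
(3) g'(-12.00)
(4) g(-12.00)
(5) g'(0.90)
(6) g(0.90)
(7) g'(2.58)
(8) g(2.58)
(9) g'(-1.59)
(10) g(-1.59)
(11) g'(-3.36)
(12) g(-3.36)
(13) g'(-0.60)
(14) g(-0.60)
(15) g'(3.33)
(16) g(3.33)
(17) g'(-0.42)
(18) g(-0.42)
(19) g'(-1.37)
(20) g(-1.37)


(1) = 7.89
(2) = -3.08
(3) = -0.00
(4) = -0.00
(5) = -0.97
(6) = -1.28
(7) = -0.14
(8) = 0.10
(9) = -0.45
(10) = -0.23
(11) = -0.02
(12) = -0.02
(13) = -17.22
(14) = -4.49
(15) = -0.04
(16) = 0.04
(17) = -6.24
(18) = -7.24
(19) = -0.84
(20) = -0.37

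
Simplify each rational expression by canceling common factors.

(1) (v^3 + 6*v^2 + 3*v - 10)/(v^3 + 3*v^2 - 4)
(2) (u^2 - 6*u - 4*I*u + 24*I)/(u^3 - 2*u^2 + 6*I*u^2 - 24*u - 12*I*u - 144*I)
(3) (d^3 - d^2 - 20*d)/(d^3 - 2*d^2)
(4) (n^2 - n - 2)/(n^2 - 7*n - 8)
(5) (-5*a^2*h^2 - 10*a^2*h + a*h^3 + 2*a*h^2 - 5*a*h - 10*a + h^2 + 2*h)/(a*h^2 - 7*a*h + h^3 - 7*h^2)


(1) = (v + 5)/(v + 2)
(2) = (u - 4*I)/(u^2 + u*(4 + 6*I) + 24*I)
(3) = (d^2 - d - 20)/(d^2 - 2*d)
(4) = (n - 2)/(n - 8)
(5) = (-5*a^2*h^2 - 10*a^2*h + a*h^3 + 2*a*h^2 - 5*a*h - 10*a + h^2 + 2*h)/(a*h^2 - 7*a*h + h^3 - 7*h^2)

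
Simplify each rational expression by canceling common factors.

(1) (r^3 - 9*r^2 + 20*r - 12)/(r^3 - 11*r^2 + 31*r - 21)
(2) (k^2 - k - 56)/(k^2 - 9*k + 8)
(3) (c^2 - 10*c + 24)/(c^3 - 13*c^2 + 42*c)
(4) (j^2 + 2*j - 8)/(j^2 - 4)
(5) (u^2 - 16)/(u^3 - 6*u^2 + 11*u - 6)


(1) = (r^2 - 8*r + 12)/(r^2 - 10*r + 21)
(2) = (k + 7)/(k - 1)
(3) = (c - 4)/(c^2 - 7*c)
(4) = (j + 4)/(j + 2)
(5) = (u^2 - 16)/(u^3 - 6*u^2 + 11*u - 6)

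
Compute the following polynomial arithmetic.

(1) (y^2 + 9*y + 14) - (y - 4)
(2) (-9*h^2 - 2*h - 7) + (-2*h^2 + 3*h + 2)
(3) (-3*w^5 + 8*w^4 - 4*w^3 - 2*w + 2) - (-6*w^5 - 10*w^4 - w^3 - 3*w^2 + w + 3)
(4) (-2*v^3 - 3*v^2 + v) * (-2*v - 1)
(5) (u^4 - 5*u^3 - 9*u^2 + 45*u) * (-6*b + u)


(1) = y^2 + 8*y + 18
(2) = -11*h^2 + h - 5
(3) = 3*w^5 + 18*w^4 - 3*w^3 + 3*w^2 - 3*w - 1
(4) = 4*v^4 + 8*v^3 + v^2 - v
(5) = -6*b*u^4 + 30*b*u^3 + 54*b*u^2 - 270*b*u + u^5 - 5*u^4 - 9*u^3 + 45*u^2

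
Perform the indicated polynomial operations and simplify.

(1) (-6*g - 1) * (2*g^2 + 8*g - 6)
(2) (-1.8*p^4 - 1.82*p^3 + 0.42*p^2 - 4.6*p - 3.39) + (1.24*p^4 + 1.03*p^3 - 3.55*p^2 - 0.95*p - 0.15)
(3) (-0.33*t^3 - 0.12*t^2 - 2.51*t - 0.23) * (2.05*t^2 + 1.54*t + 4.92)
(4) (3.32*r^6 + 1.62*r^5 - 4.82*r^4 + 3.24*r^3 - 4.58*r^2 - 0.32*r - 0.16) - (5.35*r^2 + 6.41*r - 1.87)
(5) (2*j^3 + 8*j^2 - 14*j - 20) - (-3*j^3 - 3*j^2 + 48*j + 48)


(1) = -12*g^3 - 50*g^2 + 28*g + 6
(2) = -0.56*p^4 - 0.79*p^3 - 3.13*p^2 - 5.55*p - 3.54
(3) = -0.6765*t^5 - 0.7542*t^4 - 6.9539*t^3 - 4.9273*t^2 - 12.7034*t - 1.1316
(4) = 3.32*r^6 + 1.62*r^5 - 4.82*r^4 + 3.24*r^3 - 9.93*r^2 - 6.73*r + 1.71
(5) = 5*j^3 + 11*j^2 - 62*j - 68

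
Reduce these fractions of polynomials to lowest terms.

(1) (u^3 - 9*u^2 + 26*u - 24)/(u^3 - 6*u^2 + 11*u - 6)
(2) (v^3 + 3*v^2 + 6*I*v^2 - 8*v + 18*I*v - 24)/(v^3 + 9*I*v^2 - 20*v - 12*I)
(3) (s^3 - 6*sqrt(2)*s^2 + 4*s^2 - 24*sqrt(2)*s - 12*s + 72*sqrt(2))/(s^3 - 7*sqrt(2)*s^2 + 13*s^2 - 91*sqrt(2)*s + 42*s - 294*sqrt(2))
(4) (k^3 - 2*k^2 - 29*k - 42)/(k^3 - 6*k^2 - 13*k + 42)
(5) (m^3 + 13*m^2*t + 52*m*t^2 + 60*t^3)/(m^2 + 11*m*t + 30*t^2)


(1) = (u - 4)/(u - 1)
(2) = (v^2 + v*(3 + 4*I) + 12*I)/(v^2 + 7*I*v - 6)
(3) = (s^2 + s*(-6*sqrt(2) - 2) + 12*sqrt(2))/(s^2 + s*(7 - 7*sqrt(2)) - 49*sqrt(2))
(4) = (k + 2)/(k - 2)
(5) = m + 2*t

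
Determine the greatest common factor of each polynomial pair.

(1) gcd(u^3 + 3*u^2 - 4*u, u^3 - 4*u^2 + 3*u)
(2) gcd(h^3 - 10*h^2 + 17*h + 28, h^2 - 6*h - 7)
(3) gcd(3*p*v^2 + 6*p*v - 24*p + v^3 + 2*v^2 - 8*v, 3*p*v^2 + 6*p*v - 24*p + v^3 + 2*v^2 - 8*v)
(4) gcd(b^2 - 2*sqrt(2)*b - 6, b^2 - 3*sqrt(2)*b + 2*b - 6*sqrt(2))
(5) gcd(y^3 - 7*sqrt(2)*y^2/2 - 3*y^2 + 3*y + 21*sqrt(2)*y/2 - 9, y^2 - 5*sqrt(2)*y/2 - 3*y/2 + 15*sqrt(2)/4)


(1) = gcd(u*(u - 1)*(u + 4), u*(u - 3)*(u - 1)) = u^2 - u
(2) = gcd((h - 7)*(h - 4)*(h + 1), (h - 7)*(h + 1)) = h^2 - 6*h - 7
(3) = gcd((3*p + v)*(v - 2)*(v + 4), (3*p + v)*(v - 2)*(v + 4)) = 3*p*v^2 + 6*p*v - 24*p + v^3 + 2*v^2 - 8*v
(4) = b - 3*sqrt(2)
(5) = gcd((y - 3)*(y - 3*sqrt(2))*(y - sqrt(2)/2), (y - 3/2)*(y - 5*sqrt(2)/2)) = 1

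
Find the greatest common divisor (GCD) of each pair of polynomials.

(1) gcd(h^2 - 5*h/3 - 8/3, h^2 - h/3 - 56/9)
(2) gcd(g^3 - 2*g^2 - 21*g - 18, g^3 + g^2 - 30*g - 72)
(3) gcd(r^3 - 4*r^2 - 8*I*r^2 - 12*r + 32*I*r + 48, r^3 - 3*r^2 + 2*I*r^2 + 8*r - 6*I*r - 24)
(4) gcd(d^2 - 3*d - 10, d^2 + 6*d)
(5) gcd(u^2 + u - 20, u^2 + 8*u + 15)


(1) = h - 8/3
(2) = gcd((g - 6)*(g + 1)*(g + 3), (g - 6)*(g + 3)*(g + 4)) = g^2 - 3*g - 18
(3) = gcd((r - 4)*(r - 6*I)*(r - 2*I), (r - 3)*(r - 2*I)*(r + 4*I)) = r - 2*I
(4) = 1
(5) = u + 5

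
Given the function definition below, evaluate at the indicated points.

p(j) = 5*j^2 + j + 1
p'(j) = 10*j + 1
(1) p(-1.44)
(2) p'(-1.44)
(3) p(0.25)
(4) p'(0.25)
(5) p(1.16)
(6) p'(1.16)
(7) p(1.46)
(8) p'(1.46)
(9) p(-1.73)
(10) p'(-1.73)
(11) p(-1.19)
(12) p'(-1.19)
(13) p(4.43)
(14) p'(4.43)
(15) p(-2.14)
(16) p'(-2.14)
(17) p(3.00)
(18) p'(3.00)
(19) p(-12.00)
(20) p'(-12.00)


(1) = 9.93
(2) = -13.40
(3) = 1.56
(4) = 3.50
(5) = 8.89
(6) = 12.60
(7) = 13.12
(8) = 15.60
(9) = 14.23
(10) = -16.30
(11) = 6.89
(12) = -10.90
(13) = 103.55
(14) = 45.30
(15) = 21.76
(16) = -20.40
(17) = 49.00
(18) = 31.00
(19) = 709.00
(20) = -119.00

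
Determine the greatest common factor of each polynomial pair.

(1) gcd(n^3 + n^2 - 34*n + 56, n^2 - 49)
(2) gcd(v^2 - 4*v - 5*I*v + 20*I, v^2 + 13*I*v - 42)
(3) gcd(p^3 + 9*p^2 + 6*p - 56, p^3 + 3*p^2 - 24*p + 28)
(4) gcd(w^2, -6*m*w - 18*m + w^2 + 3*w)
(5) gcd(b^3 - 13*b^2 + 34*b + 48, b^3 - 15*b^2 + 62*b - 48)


(1) = gcd((n - 4)*(n - 2)*(n + 7), (n - 7)*(n + 7)) = n + 7
(2) = 1
(3) = p^2 + 5*p - 14
(4) = gcd(w^2, (-6*m + w)*(w + 3)) = 1
(5) = gcd((b - 8)*(b - 6)*(b + 1), (b - 8)*(b - 6)*(b - 1)) = b^2 - 14*b + 48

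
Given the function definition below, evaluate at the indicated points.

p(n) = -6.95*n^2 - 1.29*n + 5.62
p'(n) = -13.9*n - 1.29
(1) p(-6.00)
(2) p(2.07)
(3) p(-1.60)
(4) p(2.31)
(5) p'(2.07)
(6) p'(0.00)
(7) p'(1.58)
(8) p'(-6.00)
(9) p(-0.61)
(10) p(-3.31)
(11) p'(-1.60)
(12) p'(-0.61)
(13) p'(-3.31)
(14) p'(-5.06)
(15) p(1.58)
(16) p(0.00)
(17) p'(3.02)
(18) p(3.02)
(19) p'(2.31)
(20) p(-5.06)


(1) = -236.84
(2) = -26.83
(3) = -10.11
(4) = -34.45
(5) = -30.06
(6) = -1.29
(7) = -23.25
(8) = 82.11
(9) = 3.82
(10) = -66.25
(11) = 20.95
(12) = 7.19
(13) = 44.72
(14) = 69.04
(15) = -13.77
(16) = 5.62
(17) = -43.27
(18) = -61.66
(19) = -33.40
(20) = -165.80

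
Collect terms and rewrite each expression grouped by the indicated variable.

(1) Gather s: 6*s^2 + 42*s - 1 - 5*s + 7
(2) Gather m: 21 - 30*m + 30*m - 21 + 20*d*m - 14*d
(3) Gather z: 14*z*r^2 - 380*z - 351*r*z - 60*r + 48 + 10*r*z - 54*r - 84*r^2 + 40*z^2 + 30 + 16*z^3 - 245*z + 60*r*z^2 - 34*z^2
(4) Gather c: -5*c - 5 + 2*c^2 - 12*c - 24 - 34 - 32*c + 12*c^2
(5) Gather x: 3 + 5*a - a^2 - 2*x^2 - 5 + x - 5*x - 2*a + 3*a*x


(1) = 6*s^2 + 37*s + 6
(2) = 20*d*m - 14*d
(3) = -84*r^2 - 114*r + 16*z^3 + z^2*(60*r + 6) + z*(14*r^2 - 341*r - 625) + 78
(4) = 14*c^2 - 49*c - 63
(5) = -a^2 + 3*a - 2*x^2 + x*(3*a - 4) - 2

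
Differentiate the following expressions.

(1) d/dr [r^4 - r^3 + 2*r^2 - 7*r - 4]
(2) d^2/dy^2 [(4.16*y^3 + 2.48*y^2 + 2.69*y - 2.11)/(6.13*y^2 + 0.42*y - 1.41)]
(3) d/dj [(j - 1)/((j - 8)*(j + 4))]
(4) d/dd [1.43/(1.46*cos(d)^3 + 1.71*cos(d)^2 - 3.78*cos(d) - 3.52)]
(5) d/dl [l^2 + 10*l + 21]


(1) = 4*r^3 - 3*r^2 + 4*r - 7
(2) = (262.77361*y^3 - 361.892562*y^2 + 156.531402*y - 24.172122)/(230.346397*y^6 + 47.346894*y^5 - 155.706291*y^4 - 21.707028*y^3 + 35.814987*y^2 + 2.505006*y - 2.803221)
(3) = (-j^2 + 2*j - 36)/(j^4 - 8*j^3 - 48*j^2 + 256*j + 1024)
(4) = (6.2634*cos(d)^2 + 4.8906*cos(d) - 5.4054)*sin(d)/(1.46*cos(d)^3 + 1.71*cos(d)^2 - 3.78*cos(d) - 3.52)^2
(5) = 2*l + 10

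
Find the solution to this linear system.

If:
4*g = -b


Then:
b = -4*g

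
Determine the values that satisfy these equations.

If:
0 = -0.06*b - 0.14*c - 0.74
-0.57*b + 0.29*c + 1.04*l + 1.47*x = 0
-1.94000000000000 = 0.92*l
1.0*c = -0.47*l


Then:
b = -14.65
c = 0.99
l = -2.11
x = -4.38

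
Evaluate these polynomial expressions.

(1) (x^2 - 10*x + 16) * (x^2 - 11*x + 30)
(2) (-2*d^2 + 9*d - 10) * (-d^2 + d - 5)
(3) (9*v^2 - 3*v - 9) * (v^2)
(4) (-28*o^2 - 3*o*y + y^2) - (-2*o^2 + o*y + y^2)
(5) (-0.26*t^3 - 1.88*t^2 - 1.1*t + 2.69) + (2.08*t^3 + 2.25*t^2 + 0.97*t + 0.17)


(1) = x^4 - 21*x^3 + 156*x^2 - 476*x + 480
(2) = 2*d^4 - 11*d^3 + 29*d^2 - 55*d + 50
(3) = 9*v^4 - 3*v^3 - 9*v^2
(4) = -26*o^2 - 4*o*y
(5) = 1.82*t^3 + 0.37*t^2 - 0.13*t + 2.86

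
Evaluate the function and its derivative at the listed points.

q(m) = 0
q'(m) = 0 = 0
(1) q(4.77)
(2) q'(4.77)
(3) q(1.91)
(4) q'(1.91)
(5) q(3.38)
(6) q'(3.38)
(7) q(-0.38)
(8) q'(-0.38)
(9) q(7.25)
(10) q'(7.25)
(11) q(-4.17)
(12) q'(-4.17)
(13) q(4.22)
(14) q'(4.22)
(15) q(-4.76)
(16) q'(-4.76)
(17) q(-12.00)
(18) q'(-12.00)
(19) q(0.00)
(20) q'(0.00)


(1) = 0.00
(2) = 0.00
(3) = 0.00
(4) = 0.00
(5) = 0.00
(6) = 0.00
(7) = 0.00
(8) = 0.00
(9) = 0.00
(10) = 0.00
(11) = 0.00
(12) = 0.00
(13) = 0.00
(14) = 0.00
(15) = 0.00
(16) = 0.00
(17) = 0.00
(18) = 0.00
(19) = 0.00
(20) = 0.00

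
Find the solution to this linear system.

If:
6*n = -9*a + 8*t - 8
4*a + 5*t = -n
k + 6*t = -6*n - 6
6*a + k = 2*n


Then:
a = -22/467
k = -762/467
n = -447/467
t = 107/467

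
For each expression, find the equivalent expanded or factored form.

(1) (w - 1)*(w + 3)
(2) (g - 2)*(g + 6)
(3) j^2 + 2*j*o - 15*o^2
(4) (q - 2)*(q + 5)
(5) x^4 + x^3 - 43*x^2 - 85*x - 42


(1) = w^2 + 2*w - 3
(2) = g^2 + 4*g - 12
(3) = (j - 3*o)*(j + 5*o)
(4) = q^2 + 3*q - 10
(5) = (x - 7)*(x + 1)^2*(x + 6)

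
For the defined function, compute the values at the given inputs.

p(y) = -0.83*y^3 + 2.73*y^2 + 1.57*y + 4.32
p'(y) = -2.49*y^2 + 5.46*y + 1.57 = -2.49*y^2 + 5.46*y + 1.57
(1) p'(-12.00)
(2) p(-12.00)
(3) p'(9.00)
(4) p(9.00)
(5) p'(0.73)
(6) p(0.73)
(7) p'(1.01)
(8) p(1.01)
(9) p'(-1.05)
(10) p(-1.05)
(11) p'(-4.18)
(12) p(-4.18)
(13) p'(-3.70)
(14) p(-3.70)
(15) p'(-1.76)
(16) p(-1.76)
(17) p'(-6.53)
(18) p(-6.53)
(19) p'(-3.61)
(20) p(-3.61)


(1) = -422.51
(2) = 1812.84
(3) = -150.98
(4) = -365.49
(5) = 4.23
(6) = 6.60
(7) = 4.54
(8) = 7.84
(9) = -6.91
(10) = 6.64
(11) = -64.76
(12) = 106.08
(13) = -52.72
(14) = 77.93
(15) = -15.75
(16) = 14.54
(17) = -140.26
(18) = 341.59
(19) = -50.59
(20) = 73.28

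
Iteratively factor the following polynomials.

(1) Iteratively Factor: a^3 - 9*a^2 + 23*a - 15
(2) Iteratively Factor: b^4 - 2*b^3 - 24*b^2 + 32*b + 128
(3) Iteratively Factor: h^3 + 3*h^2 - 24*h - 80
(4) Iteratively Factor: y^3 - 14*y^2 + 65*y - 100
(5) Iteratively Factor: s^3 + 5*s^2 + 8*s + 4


(1) = (a - 5)*(a^2 - 4*a + 3) = (a - 5)*(a - 1)*(a - 3)
(2) = (b + 2)*(b^3 - 4*b^2 - 16*b + 64) = (b - 4)*(b + 2)*(b^2 - 16) = (b - 4)*(b + 2)*(b + 4)*(b - 4)
(3) = (h + 4)*(h^2 - h - 20) = (h - 5)*(h + 4)*(h + 4)
(4) = (y - 4)*(y^2 - 10*y + 25) = (y - 5)*(y - 4)*(y - 5)
(5) = (s + 2)*(s^2 + 3*s + 2) = (s + 2)^2*(s + 1)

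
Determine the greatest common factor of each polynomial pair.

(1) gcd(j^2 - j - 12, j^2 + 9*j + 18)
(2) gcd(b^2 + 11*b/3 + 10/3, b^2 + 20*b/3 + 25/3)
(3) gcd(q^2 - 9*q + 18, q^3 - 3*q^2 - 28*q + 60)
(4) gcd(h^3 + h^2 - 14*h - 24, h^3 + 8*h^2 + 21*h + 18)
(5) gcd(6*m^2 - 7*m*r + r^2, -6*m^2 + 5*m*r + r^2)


(1) = gcd((j - 4)*(j + 3), (j + 3)*(j + 6)) = j + 3
(2) = gcd((b + 5/3)*(b + 2), (b + 5/3)*(b + 5)) = b + 5/3
(3) = gcd((q - 6)*(q - 3), (q - 6)*(q - 2)*(q + 5)) = q - 6
(4) = h^2 + 5*h + 6
(5) = -m + r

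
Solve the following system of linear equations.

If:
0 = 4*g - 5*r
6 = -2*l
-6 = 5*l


Then:
No Solution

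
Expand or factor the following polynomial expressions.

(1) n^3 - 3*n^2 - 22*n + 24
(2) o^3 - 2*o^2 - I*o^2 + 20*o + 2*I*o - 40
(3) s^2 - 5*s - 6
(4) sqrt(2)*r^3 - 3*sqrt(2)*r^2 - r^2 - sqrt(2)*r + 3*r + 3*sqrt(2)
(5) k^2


(1) = (n - 6)*(n - 1)*(n + 4)
(2) = (o - 2)*(o - 5*I)*(o + 4*I)
(3) = (s - 6)*(s + 1)
(4) = (r - 3)*(r - sqrt(2))*(sqrt(2)*r + 1)
(5) = k^2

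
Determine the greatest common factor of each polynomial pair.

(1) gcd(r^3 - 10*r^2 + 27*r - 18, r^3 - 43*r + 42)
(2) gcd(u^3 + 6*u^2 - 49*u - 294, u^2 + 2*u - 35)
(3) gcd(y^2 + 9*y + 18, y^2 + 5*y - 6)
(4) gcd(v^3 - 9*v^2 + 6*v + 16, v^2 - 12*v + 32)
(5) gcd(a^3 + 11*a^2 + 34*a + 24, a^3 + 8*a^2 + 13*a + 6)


(1) = r^2 - 7*r + 6
(2) = u + 7
(3) = gcd((y + 3)*(y + 6), (y - 1)*(y + 6)) = y + 6
(4) = gcd((v - 8)*(v - 2)*(v + 1), (v - 8)*(v - 4)) = v - 8
(5) = a^2 + 7*a + 6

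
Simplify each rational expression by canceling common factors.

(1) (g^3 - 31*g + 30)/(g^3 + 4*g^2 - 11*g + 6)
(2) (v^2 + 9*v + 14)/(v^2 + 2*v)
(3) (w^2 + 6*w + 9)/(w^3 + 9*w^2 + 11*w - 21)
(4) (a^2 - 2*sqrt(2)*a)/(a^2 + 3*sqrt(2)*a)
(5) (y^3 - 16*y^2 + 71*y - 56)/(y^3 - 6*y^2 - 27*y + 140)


(1) = (g - 5)/(g - 1)
(2) = (v + 7)/v
(3) = (w + 3)/(w^2 + 6*w - 7)
(4) = (a - 2*sqrt(2))/(a + 3*sqrt(2))
(5) = (y^2 - 9*y + 8)/(y^2 + y - 20)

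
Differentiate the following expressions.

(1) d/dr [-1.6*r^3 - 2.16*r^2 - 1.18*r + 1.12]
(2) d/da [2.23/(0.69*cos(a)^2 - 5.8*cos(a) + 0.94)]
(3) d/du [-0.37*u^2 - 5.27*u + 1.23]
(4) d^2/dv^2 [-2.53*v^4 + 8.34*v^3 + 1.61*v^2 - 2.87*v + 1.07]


(1) = -4.8*r^2 - 4.32*r - 1.18
(2) = (3.0774*cos(a) - 12.934)*sin(a)/(0.69*cos(a)^2 - 5.8*cos(a) + 0.94)^2
(3) = -0.74*u - 5.27
(4) = -30.36*v^2 + 50.04*v + 3.22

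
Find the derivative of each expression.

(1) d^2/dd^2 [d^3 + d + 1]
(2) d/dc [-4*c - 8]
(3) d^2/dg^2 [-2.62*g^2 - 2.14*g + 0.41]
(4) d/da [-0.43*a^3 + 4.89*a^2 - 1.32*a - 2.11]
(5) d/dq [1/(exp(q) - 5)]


(1) = 6*d
(2) = -4
(3) = -5.24000000000000
(4) = -1.29*a^2 + 9.78*a - 1.32
(5) = -exp(q)/(exp(q) - 5)^2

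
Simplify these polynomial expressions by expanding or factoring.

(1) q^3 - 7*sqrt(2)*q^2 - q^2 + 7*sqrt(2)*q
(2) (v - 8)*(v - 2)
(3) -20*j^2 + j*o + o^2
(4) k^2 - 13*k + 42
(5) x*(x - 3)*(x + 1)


(1) = q*(q - 1)*(q - 7*sqrt(2))
(2) = v^2 - 10*v + 16
(3) = (-4*j + o)*(5*j + o)
(4) = (k - 7)*(k - 6)
(5) = x^3 - 2*x^2 - 3*x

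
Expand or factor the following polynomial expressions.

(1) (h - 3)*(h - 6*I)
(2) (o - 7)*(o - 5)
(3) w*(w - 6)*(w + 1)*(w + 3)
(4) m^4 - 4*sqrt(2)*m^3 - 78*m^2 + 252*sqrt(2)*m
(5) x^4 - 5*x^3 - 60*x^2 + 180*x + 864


(1) = h^2 - 3*h - 6*I*h + 18*I
(2) = o^2 - 12*o + 35
(3) = w^4 - 2*w^3 - 21*w^2 - 18*w
(4) = m*(m - 7*sqrt(2))*(m - 3*sqrt(2))*(m + 6*sqrt(2))
(5) = (x - 8)*(x - 6)*(x + 3)*(x + 6)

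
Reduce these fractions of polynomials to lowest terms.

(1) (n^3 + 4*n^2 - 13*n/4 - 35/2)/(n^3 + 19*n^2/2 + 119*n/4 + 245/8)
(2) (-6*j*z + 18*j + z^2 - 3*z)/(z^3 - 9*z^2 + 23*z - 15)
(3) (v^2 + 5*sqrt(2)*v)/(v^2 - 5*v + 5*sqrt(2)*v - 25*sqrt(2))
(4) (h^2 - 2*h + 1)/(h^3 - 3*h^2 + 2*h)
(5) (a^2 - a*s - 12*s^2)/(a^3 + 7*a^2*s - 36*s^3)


(1) = (2*n - 4)/(2*n + 7)
(2) = (-6*j + z)/(z^2 - 6*z + 5)
(3) = v/(v - 5)
(4) = (h - 1)/(h^2 - 2*h)
(5) = (-a + 4*s)/(-a^2 - 4*a*s + 12*s^2)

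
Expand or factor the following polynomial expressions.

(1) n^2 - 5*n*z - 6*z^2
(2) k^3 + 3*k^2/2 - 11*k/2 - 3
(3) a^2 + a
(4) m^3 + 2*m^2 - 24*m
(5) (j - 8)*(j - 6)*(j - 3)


(1) = (n - 6*z)*(n + z)
(2) = (k - 2)*(k + 1/2)*(k + 3)
(3) = a*(a + 1)
(4) = m*(m - 4)*(m + 6)
(5) = j^3 - 17*j^2 + 90*j - 144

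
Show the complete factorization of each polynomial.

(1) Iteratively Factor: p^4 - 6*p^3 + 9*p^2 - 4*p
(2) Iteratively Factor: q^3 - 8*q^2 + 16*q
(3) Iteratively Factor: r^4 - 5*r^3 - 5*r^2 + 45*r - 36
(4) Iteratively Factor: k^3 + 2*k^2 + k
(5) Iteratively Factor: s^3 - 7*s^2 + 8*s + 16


(1) = (p - 4)*(p^3 - 2*p^2 + p) = p*(p - 4)*(p^2 - 2*p + 1) = p*(p - 4)*(p - 1)*(p - 1)
(2) = (q - 4)*(q^2 - 4*q) = (q - 4)^2*(q)
(3) = (r - 4)*(r^3 - r^2 - 9*r + 9) = (r - 4)*(r - 3)*(r^2 + 2*r - 3) = (r - 4)*(r - 3)*(r - 1)*(r + 3)
(4) = (k + 1)*(k^2 + k) = (k + 1)^2*(k)
(5) = (s + 1)*(s^2 - 8*s + 16) = (s - 4)*(s + 1)*(s - 4)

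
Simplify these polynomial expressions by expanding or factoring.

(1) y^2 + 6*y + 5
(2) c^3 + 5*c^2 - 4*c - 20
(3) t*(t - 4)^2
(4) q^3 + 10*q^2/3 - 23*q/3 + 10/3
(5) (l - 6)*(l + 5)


(1) = (y + 1)*(y + 5)
(2) = (c - 2)*(c + 2)*(c + 5)
(3) = t^3 - 8*t^2 + 16*t
(4) = (q - 1)*(q - 2/3)*(q + 5)
(5) = l^2 - l - 30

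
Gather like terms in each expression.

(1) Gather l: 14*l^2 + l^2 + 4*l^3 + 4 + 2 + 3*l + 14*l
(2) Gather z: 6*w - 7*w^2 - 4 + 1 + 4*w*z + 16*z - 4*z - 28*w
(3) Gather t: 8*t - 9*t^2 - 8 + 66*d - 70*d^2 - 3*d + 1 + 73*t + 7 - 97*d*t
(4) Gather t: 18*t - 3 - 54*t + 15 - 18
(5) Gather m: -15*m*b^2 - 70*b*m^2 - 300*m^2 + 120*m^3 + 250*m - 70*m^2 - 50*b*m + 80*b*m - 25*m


(1) = 4*l^3 + 15*l^2 + 17*l + 6
(2) = -7*w^2 - 22*w + z*(4*w + 12) - 3
(3) = -70*d^2 + 63*d - 9*t^2 + t*(81 - 97*d)
(4) = -36*t - 6
(5) = 120*m^3 + m^2*(-70*b - 370) + m*(-15*b^2 + 30*b + 225)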